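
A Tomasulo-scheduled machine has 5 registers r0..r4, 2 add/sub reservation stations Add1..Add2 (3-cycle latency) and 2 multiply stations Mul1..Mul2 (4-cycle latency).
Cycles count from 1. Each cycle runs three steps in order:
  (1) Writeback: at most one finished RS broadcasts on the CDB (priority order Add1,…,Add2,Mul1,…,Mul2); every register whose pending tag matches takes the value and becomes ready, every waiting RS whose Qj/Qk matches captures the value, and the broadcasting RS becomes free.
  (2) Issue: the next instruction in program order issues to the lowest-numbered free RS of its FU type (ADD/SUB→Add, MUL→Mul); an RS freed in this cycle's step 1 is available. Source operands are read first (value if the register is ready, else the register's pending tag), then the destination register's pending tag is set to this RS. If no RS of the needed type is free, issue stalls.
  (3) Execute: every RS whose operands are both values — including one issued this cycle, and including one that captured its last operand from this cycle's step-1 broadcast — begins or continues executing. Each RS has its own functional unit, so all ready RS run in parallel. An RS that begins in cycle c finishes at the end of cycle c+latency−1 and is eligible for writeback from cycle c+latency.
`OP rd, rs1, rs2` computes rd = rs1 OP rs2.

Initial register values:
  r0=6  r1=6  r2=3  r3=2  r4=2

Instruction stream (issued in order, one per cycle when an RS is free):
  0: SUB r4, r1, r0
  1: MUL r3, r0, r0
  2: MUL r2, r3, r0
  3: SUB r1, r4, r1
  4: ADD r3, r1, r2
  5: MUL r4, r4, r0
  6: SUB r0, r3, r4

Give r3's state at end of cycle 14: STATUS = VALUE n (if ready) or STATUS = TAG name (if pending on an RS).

c1: issue SUB r4<-Add1 | r0:6,r1:6,r2:3,r3:2,r4:Add1
c2: issue MUL r3<-Mul1 | r0:6,r1:6,r2:3,r3:Mul1,r4:Add1
c3: issue MUL r2<-Mul2 | r0:6,r1:6,r2:Mul2,r3:Mul1,r4:Add1
c4: CDB Add1=0; issue SUB r1<-Add1 | r0:6,r1:Add1,r2:Mul2,r3:Mul1,r4:0
c5: issue ADD r3<-Add2 | r0:6,r1:Add1,r2:Mul2,r3:Add2,r4:0
c6: CDB Mul1=36; issue MUL r4<-Mul1 | r0:6,r1:Add1,r2:Mul2,r3:Add2,r4:Mul1
c7: CDB Add1=-6; issue SUB r0<-Add1 | r0:Add1,r1:-6,r2:Mul2,r3:Add2,r4:Mul1
c8: - | r0:Add1,r1:-6,r2:Mul2,r3:Add2,r4:Mul1
c9: - | r0:Add1,r1:-6,r2:Mul2,r3:Add2,r4:Mul1
c10: CDB Mul1=0 | r0:Add1,r1:-6,r2:Mul2,r3:Add2,r4:0
c11: CDB Mul2=216 | r0:Add1,r1:-6,r2:216,r3:Add2,r4:0
c12: - | r0:Add1,r1:-6,r2:216,r3:Add2,r4:0
c13: - | r0:Add1,r1:-6,r2:216,r3:Add2,r4:0
c14: CDB Add2=210 | r0:Add1,r1:-6,r2:216,r3:210,r4:0

STATUS = VALUE 210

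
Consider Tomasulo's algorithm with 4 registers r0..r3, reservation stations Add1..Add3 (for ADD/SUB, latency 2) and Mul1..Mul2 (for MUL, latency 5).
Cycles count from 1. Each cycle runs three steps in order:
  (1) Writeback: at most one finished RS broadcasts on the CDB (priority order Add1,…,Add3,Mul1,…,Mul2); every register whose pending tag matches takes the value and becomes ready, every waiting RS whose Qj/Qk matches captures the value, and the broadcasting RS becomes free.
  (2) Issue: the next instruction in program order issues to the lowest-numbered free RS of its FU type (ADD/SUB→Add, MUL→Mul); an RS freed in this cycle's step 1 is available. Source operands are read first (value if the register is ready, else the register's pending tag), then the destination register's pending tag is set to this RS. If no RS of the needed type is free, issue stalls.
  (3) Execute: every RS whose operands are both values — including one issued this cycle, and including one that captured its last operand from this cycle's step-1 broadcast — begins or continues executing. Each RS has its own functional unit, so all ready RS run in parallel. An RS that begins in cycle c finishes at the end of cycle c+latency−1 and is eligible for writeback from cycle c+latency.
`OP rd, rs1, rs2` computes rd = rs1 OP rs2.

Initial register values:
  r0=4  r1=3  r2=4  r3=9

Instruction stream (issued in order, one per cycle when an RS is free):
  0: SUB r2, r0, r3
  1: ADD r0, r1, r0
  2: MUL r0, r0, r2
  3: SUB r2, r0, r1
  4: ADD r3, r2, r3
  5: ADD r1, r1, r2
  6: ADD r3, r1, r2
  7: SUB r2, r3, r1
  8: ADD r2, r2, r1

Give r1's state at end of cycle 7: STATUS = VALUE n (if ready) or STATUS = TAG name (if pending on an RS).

  c1: issue SUB r2<-Add1  regs: r0:4,r1:3,r2:Add1,r3:9
  c2: issue ADD r0<-Add2  regs: r0:Add2,r1:3,r2:Add1,r3:9
  c3: CDB Add1=-5; issue MUL r0<-Mul1  regs: r0:Mul1,r1:3,r2:-5,r3:9
  c4: CDB Add2=7; issue SUB r2<-Add1  regs: r0:Mul1,r1:3,r2:Add1,r3:9
  c5: issue ADD r3<-Add2  regs: r0:Mul1,r1:3,r2:Add1,r3:Add2
  c6: issue ADD r1<-Add3  regs: r0:Mul1,r1:Add3,r2:Add1,r3:Add2
  c7: stall  regs: r0:Mul1,r1:Add3,r2:Add1,r3:Add2

STATUS = TAG Add3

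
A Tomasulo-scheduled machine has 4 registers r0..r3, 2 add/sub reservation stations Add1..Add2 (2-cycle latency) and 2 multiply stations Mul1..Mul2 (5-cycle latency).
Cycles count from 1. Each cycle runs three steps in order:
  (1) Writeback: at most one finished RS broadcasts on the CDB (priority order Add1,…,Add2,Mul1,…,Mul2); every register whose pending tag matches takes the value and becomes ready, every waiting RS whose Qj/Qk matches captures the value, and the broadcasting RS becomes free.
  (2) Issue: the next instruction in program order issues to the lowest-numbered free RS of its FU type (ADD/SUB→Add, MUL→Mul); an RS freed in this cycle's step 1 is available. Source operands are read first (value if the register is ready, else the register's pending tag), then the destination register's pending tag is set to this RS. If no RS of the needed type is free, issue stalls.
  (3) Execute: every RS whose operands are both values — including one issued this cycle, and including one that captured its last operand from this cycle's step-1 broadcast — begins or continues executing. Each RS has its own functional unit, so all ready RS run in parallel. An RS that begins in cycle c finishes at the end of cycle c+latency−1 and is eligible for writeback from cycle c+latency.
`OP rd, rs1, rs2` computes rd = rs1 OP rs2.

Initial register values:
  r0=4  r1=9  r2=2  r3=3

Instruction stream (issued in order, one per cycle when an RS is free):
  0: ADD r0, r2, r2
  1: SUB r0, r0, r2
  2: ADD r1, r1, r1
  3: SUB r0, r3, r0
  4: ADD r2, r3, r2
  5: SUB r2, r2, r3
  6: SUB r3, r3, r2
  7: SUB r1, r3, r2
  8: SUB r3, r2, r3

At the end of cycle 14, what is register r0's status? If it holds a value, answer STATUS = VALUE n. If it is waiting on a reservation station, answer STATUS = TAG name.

STATUS = VALUE 1

  c1: issue ADD r0<-Add1  regs: r0:Add1,r1:9,r2:2,r3:3
  c2: issue SUB r0<-Add2  regs: r0:Add2,r1:9,r2:2,r3:3
  c3: CDB Add1=4; issue ADD r1<-Add1  regs: r0:Add2,r1:Add1,r2:2,r3:3
  c4: stall  regs: r0:Add2,r1:Add1,r2:2,r3:3
  c5: CDB Add1=18; issue SUB r0<-Add1  regs: r0:Add1,r1:18,r2:2,r3:3
  c6: CDB Add2=2; issue ADD r2<-Add2  regs: r0:Add1,r1:18,r2:Add2,r3:3
  c7: stall  regs: r0:Add1,r1:18,r2:Add2,r3:3
  c8: CDB Add1=1; issue SUB r2<-Add1  regs: r0:1,r1:18,r2:Add1,r3:3
  c9: CDB Add2=5; issue SUB r3<-Add2  regs: r0:1,r1:18,r2:Add1,r3:Add2
  c10: stall  regs: r0:1,r1:18,r2:Add1,r3:Add2
  c11: CDB Add1=2; issue SUB r1<-Add1  regs: r0:1,r1:Add1,r2:2,r3:Add2
  c12: stall  regs: r0:1,r1:Add1,r2:2,r3:Add2
  c13: CDB Add2=1; issue SUB r3<-Add2  regs: r0:1,r1:Add1,r2:2,r3:Add2
  c14: -  regs: r0:1,r1:Add1,r2:2,r3:Add2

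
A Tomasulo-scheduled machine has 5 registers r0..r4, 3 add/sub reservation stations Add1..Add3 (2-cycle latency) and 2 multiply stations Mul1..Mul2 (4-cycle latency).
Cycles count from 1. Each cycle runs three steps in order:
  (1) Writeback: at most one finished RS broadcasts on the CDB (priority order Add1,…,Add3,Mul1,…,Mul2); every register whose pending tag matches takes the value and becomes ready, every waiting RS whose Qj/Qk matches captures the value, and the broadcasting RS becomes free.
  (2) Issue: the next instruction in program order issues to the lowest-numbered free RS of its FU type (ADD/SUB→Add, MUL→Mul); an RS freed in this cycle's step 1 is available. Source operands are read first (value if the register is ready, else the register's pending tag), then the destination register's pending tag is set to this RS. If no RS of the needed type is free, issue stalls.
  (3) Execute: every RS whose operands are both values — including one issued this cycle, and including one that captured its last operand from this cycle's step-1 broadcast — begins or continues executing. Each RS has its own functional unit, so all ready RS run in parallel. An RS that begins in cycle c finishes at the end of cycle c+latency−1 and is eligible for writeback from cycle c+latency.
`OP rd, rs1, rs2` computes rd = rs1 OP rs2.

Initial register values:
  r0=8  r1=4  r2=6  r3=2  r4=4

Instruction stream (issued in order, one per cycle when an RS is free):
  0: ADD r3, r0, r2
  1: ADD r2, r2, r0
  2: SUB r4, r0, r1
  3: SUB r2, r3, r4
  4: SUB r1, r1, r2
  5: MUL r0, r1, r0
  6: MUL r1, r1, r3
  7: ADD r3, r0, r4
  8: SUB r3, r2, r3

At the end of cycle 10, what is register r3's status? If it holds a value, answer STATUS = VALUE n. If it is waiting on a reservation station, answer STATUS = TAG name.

STATUS = TAG Add1

cycle 1: issue ADD r3<-Add1 // r0:8,r1:4,r2:6,r3:Add1,r4:4
cycle 2: issue ADD r2<-Add2 // r0:8,r1:4,r2:Add2,r3:Add1,r4:4
cycle 3: CDB Add1=14; issue SUB r4<-Add1 // r0:8,r1:4,r2:Add2,r3:14,r4:Add1
cycle 4: CDB Add2=14; issue SUB r2<-Add2 // r0:8,r1:4,r2:Add2,r3:14,r4:Add1
cycle 5: CDB Add1=4; issue SUB r1<-Add1 // r0:8,r1:Add1,r2:Add2,r3:14,r4:4
cycle 6: issue MUL r0<-Mul1 // r0:Mul1,r1:Add1,r2:Add2,r3:14,r4:4
cycle 7: CDB Add2=10; issue MUL r1<-Mul2 // r0:Mul1,r1:Mul2,r2:10,r3:14,r4:4
cycle 8: issue ADD r3<-Add2 // r0:Mul1,r1:Mul2,r2:10,r3:Add2,r4:4
cycle 9: CDB Add1=-6; issue SUB r3<-Add1 // r0:Mul1,r1:Mul2,r2:10,r3:Add1,r4:4
cycle 10: - // r0:Mul1,r1:Mul2,r2:10,r3:Add1,r4:4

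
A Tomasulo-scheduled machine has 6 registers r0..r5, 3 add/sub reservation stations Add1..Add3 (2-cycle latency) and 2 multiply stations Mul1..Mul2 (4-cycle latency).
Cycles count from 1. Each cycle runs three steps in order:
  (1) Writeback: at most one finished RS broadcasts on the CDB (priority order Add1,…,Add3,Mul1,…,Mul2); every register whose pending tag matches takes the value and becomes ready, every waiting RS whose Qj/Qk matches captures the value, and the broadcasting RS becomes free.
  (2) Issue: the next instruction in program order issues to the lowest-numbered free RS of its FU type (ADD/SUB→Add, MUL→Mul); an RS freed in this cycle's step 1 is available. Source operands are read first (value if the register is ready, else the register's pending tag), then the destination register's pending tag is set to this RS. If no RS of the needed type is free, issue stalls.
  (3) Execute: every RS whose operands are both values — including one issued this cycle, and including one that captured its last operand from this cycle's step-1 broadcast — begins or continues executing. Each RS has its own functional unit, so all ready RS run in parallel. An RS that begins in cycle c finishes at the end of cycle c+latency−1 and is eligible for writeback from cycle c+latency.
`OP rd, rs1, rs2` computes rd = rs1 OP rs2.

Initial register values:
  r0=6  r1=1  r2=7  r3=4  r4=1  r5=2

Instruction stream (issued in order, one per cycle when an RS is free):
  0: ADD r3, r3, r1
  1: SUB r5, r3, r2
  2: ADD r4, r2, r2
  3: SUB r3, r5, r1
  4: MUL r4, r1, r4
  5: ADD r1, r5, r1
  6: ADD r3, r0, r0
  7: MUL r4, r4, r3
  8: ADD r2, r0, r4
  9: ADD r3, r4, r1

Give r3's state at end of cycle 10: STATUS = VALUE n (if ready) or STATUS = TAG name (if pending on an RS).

STATUS = TAG Add2

c1: issue ADD r3<-Add1 | r0:6,r1:1,r2:7,r3:Add1,r4:1,r5:2
c2: issue SUB r5<-Add2 | r0:6,r1:1,r2:7,r3:Add1,r4:1,r5:Add2
c3: CDB Add1=5; issue ADD r4<-Add1 | r0:6,r1:1,r2:7,r3:5,r4:Add1,r5:Add2
c4: issue SUB r3<-Add3 | r0:6,r1:1,r2:7,r3:Add3,r4:Add1,r5:Add2
c5: CDB Add1=14; issue MUL r4<-Mul1 | r0:6,r1:1,r2:7,r3:Add3,r4:Mul1,r5:Add2
c6: CDB Add2=-2; issue ADD r1<-Add1 | r0:6,r1:Add1,r2:7,r3:Add3,r4:Mul1,r5:-2
c7: issue ADD r3<-Add2 | r0:6,r1:Add1,r2:7,r3:Add2,r4:Mul1,r5:-2
c8: CDB Add1=-1; issue MUL r4<-Mul2 | r0:6,r1:-1,r2:7,r3:Add2,r4:Mul2,r5:-2
c9: CDB Add2=12; issue ADD r2<-Add1 | r0:6,r1:-1,r2:Add1,r3:12,r4:Mul2,r5:-2
c10: CDB Add3=-3; issue ADD r3<-Add2 | r0:6,r1:-1,r2:Add1,r3:Add2,r4:Mul2,r5:-2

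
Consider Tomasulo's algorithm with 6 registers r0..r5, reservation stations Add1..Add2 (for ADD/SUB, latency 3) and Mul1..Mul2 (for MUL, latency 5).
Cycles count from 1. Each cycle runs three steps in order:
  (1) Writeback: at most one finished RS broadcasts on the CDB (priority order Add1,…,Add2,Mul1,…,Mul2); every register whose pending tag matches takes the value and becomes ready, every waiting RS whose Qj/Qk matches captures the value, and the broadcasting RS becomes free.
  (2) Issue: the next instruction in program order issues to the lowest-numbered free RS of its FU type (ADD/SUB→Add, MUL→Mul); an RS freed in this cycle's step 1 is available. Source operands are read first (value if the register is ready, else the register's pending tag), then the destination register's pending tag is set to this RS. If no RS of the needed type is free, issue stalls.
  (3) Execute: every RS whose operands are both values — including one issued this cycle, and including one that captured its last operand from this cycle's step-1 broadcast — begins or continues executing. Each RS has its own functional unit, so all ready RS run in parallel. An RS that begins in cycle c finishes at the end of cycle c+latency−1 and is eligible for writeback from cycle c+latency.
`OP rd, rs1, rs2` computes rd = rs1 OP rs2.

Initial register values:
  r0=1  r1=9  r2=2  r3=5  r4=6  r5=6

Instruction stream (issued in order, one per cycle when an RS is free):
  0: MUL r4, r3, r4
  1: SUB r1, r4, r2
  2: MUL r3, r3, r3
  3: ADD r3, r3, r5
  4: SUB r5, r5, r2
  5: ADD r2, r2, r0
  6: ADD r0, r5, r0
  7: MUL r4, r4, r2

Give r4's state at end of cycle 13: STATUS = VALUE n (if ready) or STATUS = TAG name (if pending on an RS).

c1: issue MUL r4<-Mul1 | r0:1,r1:9,r2:2,r3:5,r4:Mul1,r5:6
c2: issue SUB r1<-Add1 | r0:1,r1:Add1,r2:2,r3:5,r4:Mul1,r5:6
c3: issue MUL r3<-Mul2 | r0:1,r1:Add1,r2:2,r3:Mul2,r4:Mul1,r5:6
c4: issue ADD r3<-Add2 | r0:1,r1:Add1,r2:2,r3:Add2,r4:Mul1,r5:6
c5: stall | r0:1,r1:Add1,r2:2,r3:Add2,r4:Mul1,r5:6
c6: CDB Mul1=30; stall | r0:1,r1:Add1,r2:2,r3:Add2,r4:30,r5:6
c7: stall | r0:1,r1:Add1,r2:2,r3:Add2,r4:30,r5:6
c8: CDB Mul2=25; stall | r0:1,r1:Add1,r2:2,r3:Add2,r4:30,r5:6
c9: CDB Add1=28; issue SUB r5<-Add1 | r0:1,r1:28,r2:2,r3:Add2,r4:30,r5:Add1
c10: stall | r0:1,r1:28,r2:2,r3:Add2,r4:30,r5:Add1
c11: CDB Add2=31; issue ADD r2<-Add2 | r0:1,r1:28,r2:Add2,r3:31,r4:30,r5:Add1
c12: CDB Add1=4; issue ADD r0<-Add1 | r0:Add1,r1:28,r2:Add2,r3:31,r4:30,r5:4
c13: issue MUL r4<-Mul1 | r0:Add1,r1:28,r2:Add2,r3:31,r4:Mul1,r5:4

STATUS = TAG Mul1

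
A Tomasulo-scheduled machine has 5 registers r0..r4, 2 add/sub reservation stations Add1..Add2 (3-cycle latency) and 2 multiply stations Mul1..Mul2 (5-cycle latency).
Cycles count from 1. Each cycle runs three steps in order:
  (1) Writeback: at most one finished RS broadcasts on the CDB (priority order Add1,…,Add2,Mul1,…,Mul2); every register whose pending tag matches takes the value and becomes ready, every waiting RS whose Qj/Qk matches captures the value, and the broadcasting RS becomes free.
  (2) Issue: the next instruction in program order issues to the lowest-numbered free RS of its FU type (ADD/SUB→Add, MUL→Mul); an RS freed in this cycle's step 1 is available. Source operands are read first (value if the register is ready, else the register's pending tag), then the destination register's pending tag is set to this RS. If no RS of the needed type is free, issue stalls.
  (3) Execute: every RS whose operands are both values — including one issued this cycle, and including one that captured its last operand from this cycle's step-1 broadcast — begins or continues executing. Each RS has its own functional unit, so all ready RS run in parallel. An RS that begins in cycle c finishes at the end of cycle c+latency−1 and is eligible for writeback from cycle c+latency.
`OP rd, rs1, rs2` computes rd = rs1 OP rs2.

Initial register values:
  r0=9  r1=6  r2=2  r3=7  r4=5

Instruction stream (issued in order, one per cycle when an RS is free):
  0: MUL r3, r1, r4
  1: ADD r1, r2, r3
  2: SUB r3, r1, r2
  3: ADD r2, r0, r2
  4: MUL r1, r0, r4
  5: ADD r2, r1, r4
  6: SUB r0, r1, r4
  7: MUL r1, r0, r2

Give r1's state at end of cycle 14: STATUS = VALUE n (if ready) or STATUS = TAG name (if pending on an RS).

c1: issue MUL r3<-Mul1 | r0:9,r1:6,r2:2,r3:Mul1,r4:5
c2: issue ADD r1<-Add1 | r0:9,r1:Add1,r2:2,r3:Mul1,r4:5
c3: issue SUB r3<-Add2 | r0:9,r1:Add1,r2:2,r3:Add2,r4:5
c4: stall | r0:9,r1:Add1,r2:2,r3:Add2,r4:5
c5: stall | r0:9,r1:Add1,r2:2,r3:Add2,r4:5
c6: CDB Mul1=30; stall | r0:9,r1:Add1,r2:2,r3:Add2,r4:5
c7: stall | r0:9,r1:Add1,r2:2,r3:Add2,r4:5
c8: stall | r0:9,r1:Add1,r2:2,r3:Add2,r4:5
c9: CDB Add1=32; issue ADD r2<-Add1 | r0:9,r1:32,r2:Add1,r3:Add2,r4:5
c10: issue MUL r1<-Mul1 | r0:9,r1:Mul1,r2:Add1,r3:Add2,r4:5
c11: stall | r0:9,r1:Mul1,r2:Add1,r3:Add2,r4:5
c12: CDB Add1=11; issue ADD r2<-Add1 | r0:9,r1:Mul1,r2:Add1,r3:Add2,r4:5
c13: CDB Add2=30; issue SUB r0<-Add2 | r0:Add2,r1:Mul1,r2:Add1,r3:30,r4:5
c14: issue MUL r1<-Mul2 | r0:Add2,r1:Mul2,r2:Add1,r3:30,r4:5

STATUS = TAG Mul2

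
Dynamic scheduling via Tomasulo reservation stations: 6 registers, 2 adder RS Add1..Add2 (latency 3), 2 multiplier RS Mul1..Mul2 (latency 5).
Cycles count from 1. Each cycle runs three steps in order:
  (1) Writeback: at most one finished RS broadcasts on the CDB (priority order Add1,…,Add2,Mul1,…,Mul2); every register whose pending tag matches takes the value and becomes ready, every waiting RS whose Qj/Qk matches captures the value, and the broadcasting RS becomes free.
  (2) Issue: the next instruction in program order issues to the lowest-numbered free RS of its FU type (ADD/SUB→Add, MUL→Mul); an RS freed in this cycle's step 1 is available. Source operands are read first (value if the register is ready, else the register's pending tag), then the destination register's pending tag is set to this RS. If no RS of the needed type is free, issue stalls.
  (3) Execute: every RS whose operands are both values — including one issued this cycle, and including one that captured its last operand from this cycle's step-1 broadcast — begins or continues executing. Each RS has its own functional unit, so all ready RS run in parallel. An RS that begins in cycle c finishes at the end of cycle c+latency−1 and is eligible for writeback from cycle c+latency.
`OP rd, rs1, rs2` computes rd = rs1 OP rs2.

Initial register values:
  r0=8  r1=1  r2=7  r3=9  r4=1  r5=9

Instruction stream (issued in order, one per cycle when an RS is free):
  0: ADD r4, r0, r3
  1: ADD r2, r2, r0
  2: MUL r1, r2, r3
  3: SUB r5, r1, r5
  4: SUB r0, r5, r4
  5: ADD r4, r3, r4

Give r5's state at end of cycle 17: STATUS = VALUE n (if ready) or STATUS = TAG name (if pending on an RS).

STATUS = VALUE 126

  c1: issue ADD r4<-Add1  regs: r0:8,r1:1,r2:7,r3:9,r4:Add1,r5:9
  c2: issue ADD r2<-Add2  regs: r0:8,r1:1,r2:Add2,r3:9,r4:Add1,r5:9
  c3: issue MUL r1<-Mul1  regs: r0:8,r1:Mul1,r2:Add2,r3:9,r4:Add1,r5:9
  c4: CDB Add1=17; issue SUB r5<-Add1  regs: r0:8,r1:Mul1,r2:Add2,r3:9,r4:17,r5:Add1
  c5: CDB Add2=15; issue SUB r0<-Add2  regs: r0:Add2,r1:Mul1,r2:15,r3:9,r4:17,r5:Add1
  c6: stall  regs: r0:Add2,r1:Mul1,r2:15,r3:9,r4:17,r5:Add1
  c7: stall  regs: r0:Add2,r1:Mul1,r2:15,r3:9,r4:17,r5:Add1
  c8: stall  regs: r0:Add2,r1:Mul1,r2:15,r3:9,r4:17,r5:Add1
  c9: stall  regs: r0:Add2,r1:Mul1,r2:15,r3:9,r4:17,r5:Add1
  c10: CDB Mul1=135; stall  regs: r0:Add2,r1:135,r2:15,r3:9,r4:17,r5:Add1
  c11: stall  regs: r0:Add2,r1:135,r2:15,r3:9,r4:17,r5:Add1
  c12: stall  regs: r0:Add2,r1:135,r2:15,r3:9,r4:17,r5:Add1
  c13: CDB Add1=126; issue ADD r4<-Add1  regs: r0:Add2,r1:135,r2:15,r3:9,r4:Add1,r5:126
  c14: -  regs: r0:Add2,r1:135,r2:15,r3:9,r4:Add1,r5:126
  c15: -  regs: r0:Add2,r1:135,r2:15,r3:9,r4:Add1,r5:126
  c16: CDB Add1=26  regs: r0:Add2,r1:135,r2:15,r3:9,r4:26,r5:126
  c17: CDB Add2=109  regs: r0:109,r1:135,r2:15,r3:9,r4:26,r5:126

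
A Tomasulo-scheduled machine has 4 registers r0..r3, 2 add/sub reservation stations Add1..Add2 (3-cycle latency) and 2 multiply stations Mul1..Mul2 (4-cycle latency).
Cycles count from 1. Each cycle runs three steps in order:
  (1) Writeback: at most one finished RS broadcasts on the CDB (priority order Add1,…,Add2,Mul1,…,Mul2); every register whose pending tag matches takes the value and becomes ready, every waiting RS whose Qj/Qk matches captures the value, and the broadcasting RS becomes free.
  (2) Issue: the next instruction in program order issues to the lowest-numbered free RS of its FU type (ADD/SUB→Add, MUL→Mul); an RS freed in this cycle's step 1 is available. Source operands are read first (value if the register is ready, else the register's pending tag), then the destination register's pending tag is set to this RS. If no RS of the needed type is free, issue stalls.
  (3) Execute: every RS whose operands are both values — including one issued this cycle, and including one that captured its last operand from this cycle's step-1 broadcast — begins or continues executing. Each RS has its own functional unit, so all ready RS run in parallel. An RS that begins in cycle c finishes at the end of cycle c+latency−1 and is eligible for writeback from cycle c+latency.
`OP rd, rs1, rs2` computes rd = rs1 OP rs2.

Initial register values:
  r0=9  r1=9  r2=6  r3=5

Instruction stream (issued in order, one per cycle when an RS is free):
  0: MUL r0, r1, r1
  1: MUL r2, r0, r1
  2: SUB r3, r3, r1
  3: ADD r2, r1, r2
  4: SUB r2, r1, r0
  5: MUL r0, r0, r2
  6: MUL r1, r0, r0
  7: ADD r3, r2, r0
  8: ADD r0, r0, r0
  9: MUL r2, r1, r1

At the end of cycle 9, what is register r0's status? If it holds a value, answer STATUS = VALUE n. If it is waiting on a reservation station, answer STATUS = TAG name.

STATUS = TAG Mul1

cycle 1: issue MUL r0<-Mul1 // r0:Mul1,r1:9,r2:6,r3:5
cycle 2: issue MUL r2<-Mul2 // r0:Mul1,r1:9,r2:Mul2,r3:5
cycle 3: issue SUB r3<-Add1 // r0:Mul1,r1:9,r2:Mul2,r3:Add1
cycle 4: issue ADD r2<-Add2 // r0:Mul1,r1:9,r2:Add2,r3:Add1
cycle 5: CDB Mul1=81; stall // r0:81,r1:9,r2:Add2,r3:Add1
cycle 6: CDB Add1=-4; issue SUB r2<-Add1 // r0:81,r1:9,r2:Add1,r3:-4
cycle 7: issue MUL r0<-Mul1 // r0:Mul1,r1:9,r2:Add1,r3:-4
cycle 8: stall // r0:Mul1,r1:9,r2:Add1,r3:-4
cycle 9: CDB Add1=-72; stall // r0:Mul1,r1:9,r2:-72,r3:-4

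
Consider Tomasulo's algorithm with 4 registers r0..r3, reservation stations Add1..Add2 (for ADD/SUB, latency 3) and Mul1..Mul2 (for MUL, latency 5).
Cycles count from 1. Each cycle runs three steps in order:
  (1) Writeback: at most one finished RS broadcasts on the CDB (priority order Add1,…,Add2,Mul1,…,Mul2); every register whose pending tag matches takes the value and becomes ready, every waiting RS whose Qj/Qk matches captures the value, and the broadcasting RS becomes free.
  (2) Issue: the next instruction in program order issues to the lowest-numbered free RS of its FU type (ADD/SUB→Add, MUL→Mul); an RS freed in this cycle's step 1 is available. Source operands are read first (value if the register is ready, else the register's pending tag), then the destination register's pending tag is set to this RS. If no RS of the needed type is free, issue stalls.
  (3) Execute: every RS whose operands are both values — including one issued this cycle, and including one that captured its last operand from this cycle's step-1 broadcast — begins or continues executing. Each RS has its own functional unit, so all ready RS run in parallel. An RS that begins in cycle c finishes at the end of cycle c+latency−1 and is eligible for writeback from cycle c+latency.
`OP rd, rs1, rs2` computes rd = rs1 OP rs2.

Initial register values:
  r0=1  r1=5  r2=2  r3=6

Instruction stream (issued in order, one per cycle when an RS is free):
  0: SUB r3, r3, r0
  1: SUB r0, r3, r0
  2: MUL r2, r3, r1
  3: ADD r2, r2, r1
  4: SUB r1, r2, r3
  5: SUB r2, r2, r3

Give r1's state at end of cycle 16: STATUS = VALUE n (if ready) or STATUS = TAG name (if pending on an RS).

STATUS = VALUE 25

cycle 1: issue SUB r3<-Add1 // r0:1,r1:5,r2:2,r3:Add1
cycle 2: issue SUB r0<-Add2 // r0:Add2,r1:5,r2:2,r3:Add1
cycle 3: issue MUL r2<-Mul1 // r0:Add2,r1:5,r2:Mul1,r3:Add1
cycle 4: CDB Add1=5; issue ADD r2<-Add1 // r0:Add2,r1:5,r2:Add1,r3:5
cycle 5: stall // r0:Add2,r1:5,r2:Add1,r3:5
cycle 6: stall // r0:Add2,r1:5,r2:Add1,r3:5
cycle 7: CDB Add2=4; issue SUB r1<-Add2 // r0:4,r1:Add2,r2:Add1,r3:5
cycle 8: stall // r0:4,r1:Add2,r2:Add1,r3:5
cycle 9: CDB Mul1=25; stall // r0:4,r1:Add2,r2:Add1,r3:5
cycle 10: stall // r0:4,r1:Add2,r2:Add1,r3:5
cycle 11: stall // r0:4,r1:Add2,r2:Add1,r3:5
cycle 12: CDB Add1=30; issue SUB r2<-Add1 // r0:4,r1:Add2,r2:Add1,r3:5
cycle 13: - // r0:4,r1:Add2,r2:Add1,r3:5
cycle 14: - // r0:4,r1:Add2,r2:Add1,r3:5
cycle 15: CDB Add1=25 // r0:4,r1:Add2,r2:25,r3:5
cycle 16: CDB Add2=25 // r0:4,r1:25,r2:25,r3:5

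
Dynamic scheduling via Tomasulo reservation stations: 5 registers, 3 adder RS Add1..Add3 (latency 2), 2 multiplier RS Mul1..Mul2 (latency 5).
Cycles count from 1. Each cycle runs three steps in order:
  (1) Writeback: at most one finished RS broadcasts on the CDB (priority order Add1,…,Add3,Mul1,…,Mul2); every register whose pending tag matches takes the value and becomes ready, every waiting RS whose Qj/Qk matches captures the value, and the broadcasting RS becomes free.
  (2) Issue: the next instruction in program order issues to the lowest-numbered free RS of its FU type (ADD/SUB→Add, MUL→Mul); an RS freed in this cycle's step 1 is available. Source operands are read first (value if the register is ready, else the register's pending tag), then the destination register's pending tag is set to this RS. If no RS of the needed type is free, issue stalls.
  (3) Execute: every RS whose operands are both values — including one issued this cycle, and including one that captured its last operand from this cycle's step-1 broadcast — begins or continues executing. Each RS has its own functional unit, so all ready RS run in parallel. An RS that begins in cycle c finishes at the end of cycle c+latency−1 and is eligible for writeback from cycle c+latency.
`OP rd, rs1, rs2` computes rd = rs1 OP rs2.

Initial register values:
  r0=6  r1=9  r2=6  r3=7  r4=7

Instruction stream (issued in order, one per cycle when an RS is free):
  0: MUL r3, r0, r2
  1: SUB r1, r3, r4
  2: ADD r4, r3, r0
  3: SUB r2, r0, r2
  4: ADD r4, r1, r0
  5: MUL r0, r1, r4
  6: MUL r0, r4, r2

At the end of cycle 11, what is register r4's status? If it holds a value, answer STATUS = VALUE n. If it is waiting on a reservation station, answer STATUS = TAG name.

STATUS = VALUE 35

c1: issue MUL r3<-Mul1 | r0:6,r1:9,r2:6,r3:Mul1,r4:7
c2: issue SUB r1<-Add1 | r0:6,r1:Add1,r2:6,r3:Mul1,r4:7
c3: issue ADD r4<-Add2 | r0:6,r1:Add1,r2:6,r3:Mul1,r4:Add2
c4: issue SUB r2<-Add3 | r0:6,r1:Add1,r2:Add3,r3:Mul1,r4:Add2
c5: stall | r0:6,r1:Add1,r2:Add3,r3:Mul1,r4:Add2
c6: CDB Add3=0; issue ADD r4<-Add3 | r0:6,r1:Add1,r2:0,r3:Mul1,r4:Add3
c7: CDB Mul1=36; issue MUL r0<-Mul1 | r0:Mul1,r1:Add1,r2:0,r3:36,r4:Add3
c8: issue MUL r0<-Mul2 | r0:Mul2,r1:Add1,r2:0,r3:36,r4:Add3
c9: CDB Add1=29 | r0:Mul2,r1:29,r2:0,r3:36,r4:Add3
c10: CDB Add2=42 | r0:Mul2,r1:29,r2:0,r3:36,r4:Add3
c11: CDB Add3=35 | r0:Mul2,r1:29,r2:0,r3:36,r4:35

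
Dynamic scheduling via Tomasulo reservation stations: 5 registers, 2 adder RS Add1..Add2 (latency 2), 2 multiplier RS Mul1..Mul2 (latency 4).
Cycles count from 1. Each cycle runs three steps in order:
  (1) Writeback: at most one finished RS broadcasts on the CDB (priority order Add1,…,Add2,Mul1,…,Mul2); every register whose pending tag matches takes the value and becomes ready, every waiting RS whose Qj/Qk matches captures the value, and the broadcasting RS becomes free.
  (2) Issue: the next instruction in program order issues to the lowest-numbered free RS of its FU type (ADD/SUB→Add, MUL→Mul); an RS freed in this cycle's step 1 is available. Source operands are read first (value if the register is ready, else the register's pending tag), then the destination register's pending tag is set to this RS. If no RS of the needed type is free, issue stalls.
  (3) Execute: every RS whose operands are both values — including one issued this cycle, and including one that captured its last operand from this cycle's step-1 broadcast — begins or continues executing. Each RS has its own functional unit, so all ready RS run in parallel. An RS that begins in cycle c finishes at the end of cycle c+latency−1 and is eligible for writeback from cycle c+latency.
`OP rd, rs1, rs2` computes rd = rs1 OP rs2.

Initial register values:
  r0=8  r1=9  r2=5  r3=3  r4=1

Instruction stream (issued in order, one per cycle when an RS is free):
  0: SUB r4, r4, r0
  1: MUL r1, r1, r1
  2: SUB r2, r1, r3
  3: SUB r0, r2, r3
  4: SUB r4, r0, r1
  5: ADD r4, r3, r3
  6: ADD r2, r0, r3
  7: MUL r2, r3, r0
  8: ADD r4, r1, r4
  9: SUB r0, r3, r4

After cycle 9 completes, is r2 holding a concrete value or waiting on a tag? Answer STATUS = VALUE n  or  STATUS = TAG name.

STATUS = VALUE 78

  c1: issue SUB r4<-Add1  regs: r0:8,r1:9,r2:5,r3:3,r4:Add1
  c2: issue MUL r1<-Mul1  regs: r0:8,r1:Mul1,r2:5,r3:3,r4:Add1
  c3: CDB Add1=-7; issue SUB r2<-Add1  regs: r0:8,r1:Mul1,r2:Add1,r3:3,r4:-7
  c4: issue SUB r0<-Add2  regs: r0:Add2,r1:Mul1,r2:Add1,r3:3,r4:-7
  c5: stall  regs: r0:Add2,r1:Mul1,r2:Add1,r3:3,r4:-7
  c6: CDB Mul1=81; stall  regs: r0:Add2,r1:81,r2:Add1,r3:3,r4:-7
  c7: stall  regs: r0:Add2,r1:81,r2:Add1,r3:3,r4:-7
  c8: CDB Add1=78; issue SUB r4<-Add1  regs: r0:Add2,r1:81,r2:78,r3:3,r4:Add1
  c9: stall  regs: r0:Add2,r1:81,r2:78,r3:3,r4:Add1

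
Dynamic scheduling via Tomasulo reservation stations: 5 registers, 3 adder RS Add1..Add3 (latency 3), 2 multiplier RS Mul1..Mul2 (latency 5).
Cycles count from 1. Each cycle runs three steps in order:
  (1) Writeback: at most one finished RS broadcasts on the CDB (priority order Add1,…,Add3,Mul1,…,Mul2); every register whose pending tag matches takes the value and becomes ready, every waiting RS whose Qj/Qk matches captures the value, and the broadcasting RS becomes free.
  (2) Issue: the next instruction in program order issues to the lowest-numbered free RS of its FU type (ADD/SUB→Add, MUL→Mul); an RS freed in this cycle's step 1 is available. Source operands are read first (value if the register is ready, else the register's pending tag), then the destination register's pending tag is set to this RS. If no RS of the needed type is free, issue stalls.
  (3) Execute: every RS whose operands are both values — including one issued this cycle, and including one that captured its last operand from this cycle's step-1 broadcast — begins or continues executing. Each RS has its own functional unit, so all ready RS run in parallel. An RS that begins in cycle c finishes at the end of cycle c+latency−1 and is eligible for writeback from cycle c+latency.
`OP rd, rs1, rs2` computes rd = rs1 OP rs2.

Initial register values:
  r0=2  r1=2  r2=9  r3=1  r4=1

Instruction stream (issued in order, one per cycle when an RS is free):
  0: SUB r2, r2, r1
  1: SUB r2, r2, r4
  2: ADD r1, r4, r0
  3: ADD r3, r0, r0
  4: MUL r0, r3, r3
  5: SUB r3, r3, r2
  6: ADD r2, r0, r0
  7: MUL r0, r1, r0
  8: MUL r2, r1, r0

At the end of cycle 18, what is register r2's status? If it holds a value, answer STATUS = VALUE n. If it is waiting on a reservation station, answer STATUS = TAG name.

STATUS = TAG Mul1

  c1: issue SUB r2<-Add1  regs: r0:2,r1:2,r2:Add1,r3:1,r4:1
  c2: issue SUB r2<-Add2  regs: r0:2,r1:2,r2:Add2,r3:1,r4:1
  c3: issue ADD r1<-Add3  regs: r0:2,r1:Add3,r2:Add2,r3:1,r4:1
  c4: CDB Add1=7; issue ADD r3<-Add1  regs: r0:2,r1:Add3,r2:Add2,r3:Add1,r4:1
  c5: issue MUL r0<-Mul1  regs: r0:Mul1,r1:Add3,r2:Add2,r3:Add1,r4:1
  c6: CDB Add3=3; issue SUB r3<-Add3  regs: r0:Mul1,r1:3,r2:Add2,r3:Add3,r4:1
  c7: CDB Add1=4; issue ADD r2<-Add1  regs: r0:Mul1,r1:3,r2:Add1,r3:Add3,r4:1
  c8: CDB Add2=6; issue MUL r0<-Mul2  regs: r0:Mul2,r1:3,r2:Add1,r3:Add3,r4:1
  c9: stall  regs: r0:Mul2,r1:3,r2:Add1,r3:Add3,r4:1
  c10: stall  regs: r0:Mul2,r1:3,r2:Add1,r3:Add3,r4:1
  c11: CDB Add3=-2; stall  regs: r0:Mul2,r1:3,r2:Add1,r3:-2,r4:1
  c12: CDB Mul1=16; issue MUL r2<-Mul1  regs: r0:Mul2,r1:3,r2:Mul1,r3:-2,r4:1
  c13: -  regs: r0:Mul2,r1:3,r2:Mul1,r3:-2,r4:1
  c14: -  regs: r0:Mul2,r1:3,r2:Mul1,r3:-2,r4:1
  c15: CDB Add1=32  regs: r0:Mul2,r1:3,r2:Mul1,r3:-2,r4:1
  c16: -  regs: r0:Mul2,r1:3,r2:Mul1,r3:-2,r4:1
  c17: CDB Mul2=48  regs: r0:48,r1:3,r2:Mul1,r3:-2,r4:1
  c18: -  regs: r0:48,r1:3,r2:Mul1,r3:-2,r4:1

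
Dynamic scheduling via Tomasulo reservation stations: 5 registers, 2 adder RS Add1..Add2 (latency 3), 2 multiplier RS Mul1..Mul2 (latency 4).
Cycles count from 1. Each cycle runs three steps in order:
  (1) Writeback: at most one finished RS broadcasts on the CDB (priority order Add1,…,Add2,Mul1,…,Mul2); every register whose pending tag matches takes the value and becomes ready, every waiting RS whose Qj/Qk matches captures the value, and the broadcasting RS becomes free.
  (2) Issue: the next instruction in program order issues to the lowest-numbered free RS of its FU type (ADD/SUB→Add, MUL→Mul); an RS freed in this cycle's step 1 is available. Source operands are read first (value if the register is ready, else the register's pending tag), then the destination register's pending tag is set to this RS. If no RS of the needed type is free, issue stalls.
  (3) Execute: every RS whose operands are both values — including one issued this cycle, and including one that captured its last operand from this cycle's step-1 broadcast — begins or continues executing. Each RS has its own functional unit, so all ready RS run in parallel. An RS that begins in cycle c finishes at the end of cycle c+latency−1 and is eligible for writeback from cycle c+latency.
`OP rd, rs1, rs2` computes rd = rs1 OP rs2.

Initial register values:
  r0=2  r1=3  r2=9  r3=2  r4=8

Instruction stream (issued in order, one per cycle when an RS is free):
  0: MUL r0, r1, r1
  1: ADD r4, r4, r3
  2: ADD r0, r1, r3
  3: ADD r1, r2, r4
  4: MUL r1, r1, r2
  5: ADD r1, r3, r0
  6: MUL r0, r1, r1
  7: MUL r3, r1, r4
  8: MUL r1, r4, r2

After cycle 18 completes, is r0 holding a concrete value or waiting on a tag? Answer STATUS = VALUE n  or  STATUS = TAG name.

cycle 1: issue MUL r0<-Mul1 // r0:Mul1,r1:3,r2:9,r3:2,r4:8
cycle 2: issue ADD r4<-Add1 // r0:Mul1,r1:3,r2:9,r3:2,r4:Add1
cycle 3: issue ADD r0<-Add2 // r0:Add2,r1:3,r2:9,r3:2,r4:Add1
cycle 4: stall // r0:Add2,r1:3,r2:9,r3:2,r4:Add1
cycle 5: CDB Add1=10; issue ADD r1<-Add1 // r0:Add2,r1:Add1,r2:9,r3:2,r4:10
cycle 6: CDB Add2=5; issue MUL r1<-Mul2 // r0:5,r1:Mul2,r2:9,r3:2,r4:10
cycle 7: CDB Mul1=9; issue ADD r1<-Add2 // r0:5,r1:Add2,r2:9,r3:2,r4:10
cycle 8: CDB Add1=19; issue MUL r0<-Mul1 // r0:Mul1,r1:Add2,r2:9,r3:2,r4:10
cycle 9: stall // r0:Mul1,r1:Add2,r2:9,r3:2,r4:10
cycle 10: CDB Add2=7; stall // r0:Mul1,r1:7,r2:9,r3:2,r4:10
cycle 11: stall // r0:Mul1,r1:7,r2:9,r3:2,r4:10
cycle 12: CDB Mul2=171; issue MUL r3<-Mul2 // r0:Mul1,r1:7,r2:9,r3:Mul2,r4:10
cycle 13: stall // r0:Mul1,r1:7,r2:9,r3:Mul2,r4:10
cycle 14: CDB Mul1=49; issue MUL r1<-Mul1 // r0:49,r1:Mul1,r2:9,r3:Mul2,r4:10
cycle 15: - // r0:49,r1:Mul1,r2:9,r3:Mul2,r4:10
cycle 16: CDB Mul2=70 // r0:49,r1:Mul1,r2:9,r3:70,r4:10
cycle 17: - // r0:49,r1:Mul1,r2:9,r3:70,r4:10
cycle 18: CDB Mul1=90 // r0:49,r1:90,r2:9,r3:70,r4:10

STATUS = VALUE 49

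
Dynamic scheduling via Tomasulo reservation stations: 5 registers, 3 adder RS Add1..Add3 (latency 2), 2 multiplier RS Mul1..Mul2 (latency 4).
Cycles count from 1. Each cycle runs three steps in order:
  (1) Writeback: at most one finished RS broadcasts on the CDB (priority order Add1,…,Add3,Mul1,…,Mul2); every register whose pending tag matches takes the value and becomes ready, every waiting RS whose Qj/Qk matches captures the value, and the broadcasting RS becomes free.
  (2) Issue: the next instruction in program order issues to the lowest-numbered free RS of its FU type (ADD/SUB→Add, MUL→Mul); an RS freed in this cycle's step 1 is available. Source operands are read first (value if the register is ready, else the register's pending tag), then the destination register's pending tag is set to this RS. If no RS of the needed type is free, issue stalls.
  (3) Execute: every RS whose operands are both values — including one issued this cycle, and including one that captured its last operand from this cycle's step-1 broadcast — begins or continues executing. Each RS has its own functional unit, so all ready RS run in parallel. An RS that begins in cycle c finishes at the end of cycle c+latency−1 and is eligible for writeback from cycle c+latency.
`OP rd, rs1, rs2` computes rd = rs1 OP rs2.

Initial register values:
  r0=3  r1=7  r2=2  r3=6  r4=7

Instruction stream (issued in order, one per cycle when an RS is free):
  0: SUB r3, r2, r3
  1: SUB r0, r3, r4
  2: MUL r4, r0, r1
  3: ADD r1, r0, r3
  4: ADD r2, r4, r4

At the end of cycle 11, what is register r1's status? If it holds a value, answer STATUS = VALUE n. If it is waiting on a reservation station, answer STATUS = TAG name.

STATUS = VALUE -15

cycle 1: issue SUB r3<-Add1 // r0:3,r1:7,r2:2,r3:Add1,r4:7
cycle 2: issue SUB r0<-Add2 // r0:Add2,r1:7,r2:2,r3:Add1,r4:7
cycle 3: CDB Add1=-4; issue MUL r4<-Mul1 // r0:Add2,r1:7,r2:2,r3:-4,r4:Mul1
cycle 4: issue ADD r1<-Add1 // r0:Add2,r1:Add1,r2:2,r3:-4,r4:Mul1
cycle 5: CDB Add2=-11; issue ADD r2<-Add2 // r0:-11,r1:Add1,r2:Add2,r3:-4,r4:Mul1
cycle 6: - // r0:-11,r1:Add1,r2:Add2,r3:-4,r4:Mul1
cycle 7: CDB Add1=-15 // r0:-11,r1:-15,r2:Add2,r3:-4,r4:Mul1
cycle 8: - // r0:-11,r1:-15,r2:Add2,r3:-4,r4:Mul1
cycle 9: CDB Mul1=-77 // r0:-11,r1:-15,r2:Add2,r3:-4,r4:-77
cycle 10: - // r0:-11,r1:-15,r2:Add2,r3:-4,r4:-77
cycle 11: CDB Add2=-154 // r0:-11,r1:-15,r2:-154,r3:-4,r4:-77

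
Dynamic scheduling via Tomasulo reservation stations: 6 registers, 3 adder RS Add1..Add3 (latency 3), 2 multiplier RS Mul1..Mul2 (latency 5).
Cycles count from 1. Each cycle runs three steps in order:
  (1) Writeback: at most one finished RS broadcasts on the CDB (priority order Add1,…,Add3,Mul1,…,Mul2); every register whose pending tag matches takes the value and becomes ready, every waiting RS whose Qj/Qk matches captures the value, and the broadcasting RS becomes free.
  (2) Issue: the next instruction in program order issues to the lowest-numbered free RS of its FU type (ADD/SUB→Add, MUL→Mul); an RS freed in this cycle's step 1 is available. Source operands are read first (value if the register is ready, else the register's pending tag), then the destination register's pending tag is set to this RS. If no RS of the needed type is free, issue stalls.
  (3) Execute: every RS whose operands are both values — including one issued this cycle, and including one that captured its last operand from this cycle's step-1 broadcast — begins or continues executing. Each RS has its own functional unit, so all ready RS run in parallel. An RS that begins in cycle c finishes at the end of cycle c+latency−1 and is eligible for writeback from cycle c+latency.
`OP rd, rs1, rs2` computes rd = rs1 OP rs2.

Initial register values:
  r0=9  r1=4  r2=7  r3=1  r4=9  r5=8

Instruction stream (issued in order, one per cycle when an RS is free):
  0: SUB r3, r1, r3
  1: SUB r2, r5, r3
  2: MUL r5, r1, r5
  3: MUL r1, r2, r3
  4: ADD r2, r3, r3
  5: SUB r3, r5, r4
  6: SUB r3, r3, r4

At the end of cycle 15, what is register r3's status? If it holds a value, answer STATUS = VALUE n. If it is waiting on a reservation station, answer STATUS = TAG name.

STATUS = VALUE 14

  c1: issue SUB r3<-Add1  regs: r0:9,r1:4,r2:7,r3:Add1,r4:9,r5:8
  c2: issue SUB r2<-Add2  regs: r0:9,r1:4,r2:Add2,r3:Add1,r4:9,r5:8
  c3: issue MUL r5<-Mul1  regs: r0:9,r1:4,r2:Add2,r3:Add1,r4:9,r5:Mul1
  c4: CDB Add1=3; issue MUL r1<-Mul2  regs: r0:9,r1:Mul2,r2:Add2,r3:3,r4:9,r5:Mul1
  c5: issue ADD r2<-Add1  regs: r0:9,r1:Mul2,r2:Add1,r3:3,r4:9,r5:Mul1
  c6: issue SUB r3<-Add3  regs: r0:9,r1:Mul2,r2:Add1,r3:Add3,r4:9,r5:Mul1
  c7: CDB Add2=5; issue SUB r3<-Add2  regs: r0:9,r1:Mul2,r2:Add1,r3:Add2,r4:9,r5:Mul1
  c8: CDB Add1=6  regs: r0:9,r1:Mul2,r2:6,r3:Add2,r4:9,r5:Mul1
  c9: CDB Mul1=32  regs: r0:9,r1:Mul2,r2:6,r3:Add2,r4:9,r5:32
  c10: -  regs: r0:9,r1:Mul2,r2:6,r3:Add2,r4:9,r5:32
  c11: -  regs: r0:9,r1:Mul2,r2:6,r3:Add2,r4:9,r5:32
  c12: CDB Add3=23  regs: r0:9,r1:Mul2,r2:6,r3:Add2,r4:9,r5:32
  c13: CDB Mul2=15  regs: r0:9,r1:15,r2:6,r3:Add2,r4:9,r5:32
  c14: -  regs: r0:9,r1:15,r2:6,r3:Add2,r4:9,r5:32
  c15: CDB Add2=14  regs: r0:9,r1:15,r2:6,r3:14,r4:9,r5:32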